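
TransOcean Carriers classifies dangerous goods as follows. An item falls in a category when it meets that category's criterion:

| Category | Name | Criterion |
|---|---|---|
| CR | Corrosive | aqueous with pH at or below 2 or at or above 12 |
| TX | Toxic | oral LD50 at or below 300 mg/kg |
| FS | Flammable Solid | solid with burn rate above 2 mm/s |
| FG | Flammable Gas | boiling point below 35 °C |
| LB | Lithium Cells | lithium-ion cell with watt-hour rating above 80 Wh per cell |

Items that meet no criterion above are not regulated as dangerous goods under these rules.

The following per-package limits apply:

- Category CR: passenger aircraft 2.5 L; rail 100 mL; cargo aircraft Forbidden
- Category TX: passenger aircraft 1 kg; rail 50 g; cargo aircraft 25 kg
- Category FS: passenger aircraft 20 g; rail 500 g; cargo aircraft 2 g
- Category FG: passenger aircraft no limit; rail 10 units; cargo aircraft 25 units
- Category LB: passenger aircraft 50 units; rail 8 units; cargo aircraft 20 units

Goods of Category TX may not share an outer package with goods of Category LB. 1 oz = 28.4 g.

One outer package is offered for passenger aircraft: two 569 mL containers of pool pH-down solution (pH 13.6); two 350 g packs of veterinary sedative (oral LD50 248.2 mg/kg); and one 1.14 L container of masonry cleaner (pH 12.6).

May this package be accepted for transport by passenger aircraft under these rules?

Yes

pH 13.6 meets the Category CR criterion (Corrosive), so the pool pH-down solution is Category CR.
The veterinary sedative has oral LD50 248.2 mg/kg, which is ≤ 300 mg/kg, so it is Category TX (Toxic).
pH 12.6 meets the Category CR criterion (Corrosive), so the masonry cleaner is Category CR.
Category TX quantity: two 350 g packs = 700 g.
That is within the Category TX passenger aircraft limit of 1 kg.
Total Category CR: (two 569 mL containers = 1.138 L) + 1.14 L = 2.278 L.
2.278 L ≤ 2.5 L (passenger aircraft limit, Category CR) — within limit.
The segregation rule (Category TX with Category LB) does not apply to Category TX with Category CR.
Every hazard category is within its passenger aircraft limit and no segregation rule is violated.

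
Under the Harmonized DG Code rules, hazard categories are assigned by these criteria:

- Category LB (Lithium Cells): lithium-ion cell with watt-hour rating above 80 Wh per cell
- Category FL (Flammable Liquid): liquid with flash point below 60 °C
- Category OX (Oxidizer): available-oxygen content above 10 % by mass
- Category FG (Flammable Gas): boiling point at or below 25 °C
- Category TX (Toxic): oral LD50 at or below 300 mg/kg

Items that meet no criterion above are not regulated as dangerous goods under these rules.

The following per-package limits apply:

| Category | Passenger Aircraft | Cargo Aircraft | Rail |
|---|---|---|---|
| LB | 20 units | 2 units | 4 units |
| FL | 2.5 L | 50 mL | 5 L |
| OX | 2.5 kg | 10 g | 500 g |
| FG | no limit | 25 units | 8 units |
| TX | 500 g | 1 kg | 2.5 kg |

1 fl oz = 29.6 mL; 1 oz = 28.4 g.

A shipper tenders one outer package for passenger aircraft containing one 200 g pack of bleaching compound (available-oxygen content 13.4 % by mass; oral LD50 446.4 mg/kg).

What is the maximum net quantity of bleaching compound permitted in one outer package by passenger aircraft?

2.5 kg

Bleaching compound: available-oxygen content 13.4 % by mass > 10 % by mass → Category OX (Oxidizer).
The passenger aircraft limit for Category OX is 2.5 kg.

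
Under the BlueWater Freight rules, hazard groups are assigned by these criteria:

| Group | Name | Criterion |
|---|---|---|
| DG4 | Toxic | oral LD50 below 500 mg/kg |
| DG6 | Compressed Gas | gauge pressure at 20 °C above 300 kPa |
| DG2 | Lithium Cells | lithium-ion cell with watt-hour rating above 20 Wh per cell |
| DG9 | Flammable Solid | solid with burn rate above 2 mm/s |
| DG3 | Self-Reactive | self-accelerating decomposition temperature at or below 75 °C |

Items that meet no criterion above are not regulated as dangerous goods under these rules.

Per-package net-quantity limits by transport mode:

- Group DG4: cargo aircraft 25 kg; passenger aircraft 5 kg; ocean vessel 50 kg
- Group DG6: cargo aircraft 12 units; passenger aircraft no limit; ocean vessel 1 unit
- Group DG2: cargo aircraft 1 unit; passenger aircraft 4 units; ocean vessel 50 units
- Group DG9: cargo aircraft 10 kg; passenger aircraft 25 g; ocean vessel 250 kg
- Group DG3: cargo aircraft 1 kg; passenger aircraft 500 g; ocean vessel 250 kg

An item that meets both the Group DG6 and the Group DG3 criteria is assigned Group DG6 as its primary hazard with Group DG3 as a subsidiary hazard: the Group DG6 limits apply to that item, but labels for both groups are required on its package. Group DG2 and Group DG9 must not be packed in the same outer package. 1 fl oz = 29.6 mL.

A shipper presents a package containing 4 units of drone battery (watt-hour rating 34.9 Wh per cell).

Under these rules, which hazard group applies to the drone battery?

Group DG2

With watt-hour rating 34.9 Wh per cell (> 20 Wh per cell), the drone battery falls in Group DG2.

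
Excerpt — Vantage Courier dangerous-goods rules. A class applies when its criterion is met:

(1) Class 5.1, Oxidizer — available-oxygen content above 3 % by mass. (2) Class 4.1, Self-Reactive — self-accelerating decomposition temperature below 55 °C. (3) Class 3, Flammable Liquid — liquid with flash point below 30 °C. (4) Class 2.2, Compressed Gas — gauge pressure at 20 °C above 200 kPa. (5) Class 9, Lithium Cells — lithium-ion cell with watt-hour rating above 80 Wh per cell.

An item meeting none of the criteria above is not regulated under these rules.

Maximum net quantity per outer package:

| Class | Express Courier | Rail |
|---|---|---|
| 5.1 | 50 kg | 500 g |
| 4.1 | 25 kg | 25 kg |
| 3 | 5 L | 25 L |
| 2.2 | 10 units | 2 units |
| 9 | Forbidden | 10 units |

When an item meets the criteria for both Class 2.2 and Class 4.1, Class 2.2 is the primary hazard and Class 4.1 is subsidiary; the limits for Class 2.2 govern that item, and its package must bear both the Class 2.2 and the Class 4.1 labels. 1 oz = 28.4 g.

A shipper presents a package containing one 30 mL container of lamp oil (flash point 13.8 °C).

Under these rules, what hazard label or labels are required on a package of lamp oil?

Class 3

With flash point 13.8 °C (< 30 °C), the lamp oil falls in Class 3.
Only the Class 3 label is required.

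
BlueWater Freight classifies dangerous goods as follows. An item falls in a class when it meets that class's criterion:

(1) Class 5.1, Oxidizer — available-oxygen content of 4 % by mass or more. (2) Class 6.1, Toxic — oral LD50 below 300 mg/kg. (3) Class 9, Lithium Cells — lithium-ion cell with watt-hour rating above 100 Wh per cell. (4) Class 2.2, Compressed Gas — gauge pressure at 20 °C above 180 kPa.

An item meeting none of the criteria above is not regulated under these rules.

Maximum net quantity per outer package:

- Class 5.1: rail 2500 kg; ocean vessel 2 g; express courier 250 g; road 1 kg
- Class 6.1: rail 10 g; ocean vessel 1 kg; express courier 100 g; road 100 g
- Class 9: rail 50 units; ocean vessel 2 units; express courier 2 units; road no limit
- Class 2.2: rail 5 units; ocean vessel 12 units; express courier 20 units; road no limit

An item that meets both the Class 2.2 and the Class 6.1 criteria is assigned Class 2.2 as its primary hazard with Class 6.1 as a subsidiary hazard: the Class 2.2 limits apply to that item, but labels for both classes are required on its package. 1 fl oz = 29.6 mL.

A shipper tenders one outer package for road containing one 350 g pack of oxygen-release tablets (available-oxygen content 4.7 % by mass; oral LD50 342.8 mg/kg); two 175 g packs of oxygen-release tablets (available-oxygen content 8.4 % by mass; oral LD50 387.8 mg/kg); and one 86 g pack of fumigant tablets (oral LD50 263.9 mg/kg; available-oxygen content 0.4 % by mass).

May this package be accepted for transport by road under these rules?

Yes

The oxygen-release tablets have available-oxygen content 4.7 % by mass, which is ≥ 4 % by mass, so they are Class 5.1 (Oxidizer).
The oxygen-release tablets have available-oxygen content 8.4 % by mass, which is ≥ 4 % by mass, so they are Class 5.1 (Oxidizer).
With oral LD50 263.9 mg/kg (< 300 mg/kg), the fumigant tablets fall in Class 6.1.
Total Class 5.1: 350 g + (two 175 g packs = 350 g) = 700 g.
700 g ≤ 1 kg (road limit, Class 5.1) — within limit.
Class 6.1 quantity: 86 g.
86 g ≤ 100 g (road limit, Class 6.1) — within limit.
Every hazard class is within its road limit and no segregation rule is violated.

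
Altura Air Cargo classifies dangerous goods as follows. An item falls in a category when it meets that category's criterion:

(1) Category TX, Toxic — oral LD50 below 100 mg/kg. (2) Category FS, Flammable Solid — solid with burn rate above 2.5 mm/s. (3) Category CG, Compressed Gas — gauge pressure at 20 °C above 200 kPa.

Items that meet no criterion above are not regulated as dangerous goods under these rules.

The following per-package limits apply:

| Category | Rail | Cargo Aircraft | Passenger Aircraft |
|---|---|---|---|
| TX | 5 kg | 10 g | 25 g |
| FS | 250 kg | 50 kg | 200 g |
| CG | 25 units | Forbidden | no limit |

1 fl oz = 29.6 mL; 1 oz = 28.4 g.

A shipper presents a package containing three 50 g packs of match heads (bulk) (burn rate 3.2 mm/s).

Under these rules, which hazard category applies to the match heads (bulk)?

Match heads (bulk): burn rate 3.2 mm/s > 2.5 mm/s → Category FS (Flammable Solid).

Category FS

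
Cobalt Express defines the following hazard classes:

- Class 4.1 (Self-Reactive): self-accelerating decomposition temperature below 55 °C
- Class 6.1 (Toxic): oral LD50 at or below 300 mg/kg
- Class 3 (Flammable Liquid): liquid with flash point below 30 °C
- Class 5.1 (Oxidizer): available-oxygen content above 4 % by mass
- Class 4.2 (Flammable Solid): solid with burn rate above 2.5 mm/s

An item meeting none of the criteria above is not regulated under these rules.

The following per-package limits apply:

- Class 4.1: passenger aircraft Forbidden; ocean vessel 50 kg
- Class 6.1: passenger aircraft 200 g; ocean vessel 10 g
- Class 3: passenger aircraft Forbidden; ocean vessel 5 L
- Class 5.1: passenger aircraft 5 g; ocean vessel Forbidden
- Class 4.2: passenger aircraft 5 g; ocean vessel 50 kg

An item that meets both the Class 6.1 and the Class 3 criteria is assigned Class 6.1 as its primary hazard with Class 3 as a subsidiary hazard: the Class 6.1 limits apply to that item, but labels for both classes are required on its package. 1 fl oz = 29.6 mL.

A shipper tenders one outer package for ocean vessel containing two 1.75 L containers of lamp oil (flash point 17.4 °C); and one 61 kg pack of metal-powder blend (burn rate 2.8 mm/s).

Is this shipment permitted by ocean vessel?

The lamp oil has flash point 17.4 °C, which is < 30 °C, so it is Class 3 (Flammable Liquid).
The metal-powder blend has burn rate 2.8 mm/s, which is > 2.5 mm/s, so it is Class 4.2 (Flammable Solid).
Class 4.2 quantity: 61 kg.
That exceeds the Class 4.2 ocean vessel limit of 50 kg.
Class 3 quantity: two 1.75 L containers = 3.5 L.
That is within the Class 3 ocean vessel limit of 5 L.

No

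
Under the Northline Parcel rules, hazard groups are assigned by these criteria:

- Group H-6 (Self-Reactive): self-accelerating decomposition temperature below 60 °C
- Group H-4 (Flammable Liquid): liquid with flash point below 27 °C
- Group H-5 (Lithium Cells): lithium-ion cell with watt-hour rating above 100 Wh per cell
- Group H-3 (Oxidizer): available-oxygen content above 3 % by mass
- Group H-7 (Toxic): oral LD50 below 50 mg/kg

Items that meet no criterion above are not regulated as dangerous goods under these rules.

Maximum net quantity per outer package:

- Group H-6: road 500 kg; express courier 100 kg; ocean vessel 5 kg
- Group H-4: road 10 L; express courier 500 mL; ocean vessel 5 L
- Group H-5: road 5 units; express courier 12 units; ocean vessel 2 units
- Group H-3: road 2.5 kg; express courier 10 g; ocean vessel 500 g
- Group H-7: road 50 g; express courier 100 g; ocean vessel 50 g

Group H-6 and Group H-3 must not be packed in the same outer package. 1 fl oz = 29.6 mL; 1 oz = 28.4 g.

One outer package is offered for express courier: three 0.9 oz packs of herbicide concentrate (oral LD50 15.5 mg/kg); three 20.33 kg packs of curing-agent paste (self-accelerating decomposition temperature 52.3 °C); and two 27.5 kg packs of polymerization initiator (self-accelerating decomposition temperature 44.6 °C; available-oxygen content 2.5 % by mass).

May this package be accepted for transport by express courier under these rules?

With oral LD50 15.5 mg/kg (< 50 mg/kg), the herbicide concentrate falls in Group H-7.
The curing-agent paste has self-accelerating decomposition temperature 52.3 °C, which is < 60 °C, so it is Group H-6 (Self-Reactive).
The polymerization initiator has self-accelerating decomposition temperature 44.6 °C, which is < 60 °C, so it is Group H-6 (Self-Reactive).
Total Group H-6: (three 20.33 kg packs = 60.99 kg) + (two 27.5 kg packs = 55 kg) = 115.99 kg.
That exceeds the Group H-6 express courier limit of 100 kg.
Group H-7 quantity: three 0.9 oz packs = 76.68 g.
That is within the Group H-7 express courier limit of 100 g.
The segregation rule (Group H-6 with Group H-3) does not apply to Group H-6 with Group H-7.

No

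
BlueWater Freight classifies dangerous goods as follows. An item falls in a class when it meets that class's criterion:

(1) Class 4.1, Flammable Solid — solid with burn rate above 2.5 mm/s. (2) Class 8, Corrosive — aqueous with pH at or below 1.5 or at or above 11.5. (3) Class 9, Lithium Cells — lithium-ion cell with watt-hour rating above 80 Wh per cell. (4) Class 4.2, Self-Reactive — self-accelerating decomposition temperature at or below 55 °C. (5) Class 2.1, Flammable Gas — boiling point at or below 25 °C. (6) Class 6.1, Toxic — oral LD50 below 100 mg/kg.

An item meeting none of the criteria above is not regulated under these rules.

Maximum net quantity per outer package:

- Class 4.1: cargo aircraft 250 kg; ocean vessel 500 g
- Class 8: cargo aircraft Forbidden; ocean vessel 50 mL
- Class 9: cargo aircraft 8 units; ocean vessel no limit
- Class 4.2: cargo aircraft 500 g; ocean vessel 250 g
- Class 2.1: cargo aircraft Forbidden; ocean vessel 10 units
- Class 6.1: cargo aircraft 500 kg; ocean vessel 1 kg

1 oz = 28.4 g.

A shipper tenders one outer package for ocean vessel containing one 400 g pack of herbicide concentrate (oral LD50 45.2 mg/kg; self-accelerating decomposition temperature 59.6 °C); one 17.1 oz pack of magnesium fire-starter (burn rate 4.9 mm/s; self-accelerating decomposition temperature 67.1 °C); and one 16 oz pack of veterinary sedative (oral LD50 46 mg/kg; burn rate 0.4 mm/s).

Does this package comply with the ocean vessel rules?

With oral LD50 45.2 mg/kg (< 100 mg/kg), the herbicide concentrate falls in Class 6.1.
Burn rate 4.9 mm/s meets the Class 4.1 criterion (Flammable Solid), so the magnesium fire-starter is Class 4.1.
The veterinary sedative has oral LD50 46 mg/kg, which is < 100 mg/kg, so it is Class 6.1 (Toxic).
Total Class 6.1: 400 g + (one 16 oz pack = 454.4 g) = 854.4 g.
854.4 g ≤ 1 kg (ocean vessel limit, Class 6.1) — within limit.
Class 4.1 quantity: one 17.1 oz pack = 485.64 g.
That is within the Class 4.1 ocean vessel limit of 500 g.
Every hazard class is within its ocean vessel limit and no segregation rule is violated.

Yes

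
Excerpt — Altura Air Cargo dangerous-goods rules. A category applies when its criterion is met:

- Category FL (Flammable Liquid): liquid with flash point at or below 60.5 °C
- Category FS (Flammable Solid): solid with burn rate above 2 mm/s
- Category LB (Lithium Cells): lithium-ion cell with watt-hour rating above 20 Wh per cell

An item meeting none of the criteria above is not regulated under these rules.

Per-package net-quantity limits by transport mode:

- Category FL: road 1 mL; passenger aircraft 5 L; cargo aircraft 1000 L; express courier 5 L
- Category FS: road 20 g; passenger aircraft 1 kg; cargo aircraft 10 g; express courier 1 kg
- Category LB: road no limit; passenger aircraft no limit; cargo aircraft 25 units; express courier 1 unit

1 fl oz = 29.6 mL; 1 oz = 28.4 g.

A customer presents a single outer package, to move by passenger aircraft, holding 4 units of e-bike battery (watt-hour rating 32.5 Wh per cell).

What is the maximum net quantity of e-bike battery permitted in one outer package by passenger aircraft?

The e-bike battery has watt-hour rating 32.5 Wh per cell, which is > 20 Wh per cell, so it is Category LB (Lithium Cells).
The passenger aircraft limit for Category LB is no limit.

no limit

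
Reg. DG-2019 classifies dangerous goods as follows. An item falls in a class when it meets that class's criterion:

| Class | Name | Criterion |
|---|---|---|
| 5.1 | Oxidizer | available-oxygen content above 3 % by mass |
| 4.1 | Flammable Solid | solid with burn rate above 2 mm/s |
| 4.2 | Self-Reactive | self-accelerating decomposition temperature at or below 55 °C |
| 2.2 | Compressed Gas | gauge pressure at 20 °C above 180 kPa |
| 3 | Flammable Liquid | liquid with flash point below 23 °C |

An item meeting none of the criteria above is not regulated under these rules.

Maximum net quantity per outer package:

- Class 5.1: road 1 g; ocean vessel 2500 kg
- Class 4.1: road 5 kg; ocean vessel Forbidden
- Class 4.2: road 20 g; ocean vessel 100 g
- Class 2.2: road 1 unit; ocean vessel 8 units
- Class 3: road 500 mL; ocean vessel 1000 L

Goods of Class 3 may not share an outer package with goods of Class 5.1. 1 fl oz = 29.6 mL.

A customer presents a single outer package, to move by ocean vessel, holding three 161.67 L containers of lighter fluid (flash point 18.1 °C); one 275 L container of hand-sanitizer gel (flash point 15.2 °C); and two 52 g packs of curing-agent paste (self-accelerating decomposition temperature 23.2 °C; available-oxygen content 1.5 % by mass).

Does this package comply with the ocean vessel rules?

The lighter fluid has flash point 18.1 °C, which is < 23 °C, so it is Class 3 (Flammable Liquid).
With flash point 15.2 °C (< 23 °C), the hand-sanitizer gel falls in Class 3.
With self-accelerating decomposition temperature 23.2 °C (≤ 55 °C), the curing-agent paste falls in Class 4.2.
Class 4.2 quantity: two 52 g packs = 104 g.
That exceeds the Class 4.2 ocean vessel limit of 100 g.
Total Class 3: (three 161.67 L containers = 485.01 L) + 275 L = 760.01 L.
760.01 L is within the ocean vessel limit of 1000 L for Class 3.
The segregation rule (Class 3 with Class 5.1) does not apply to Class 4.2 with Class 3.

No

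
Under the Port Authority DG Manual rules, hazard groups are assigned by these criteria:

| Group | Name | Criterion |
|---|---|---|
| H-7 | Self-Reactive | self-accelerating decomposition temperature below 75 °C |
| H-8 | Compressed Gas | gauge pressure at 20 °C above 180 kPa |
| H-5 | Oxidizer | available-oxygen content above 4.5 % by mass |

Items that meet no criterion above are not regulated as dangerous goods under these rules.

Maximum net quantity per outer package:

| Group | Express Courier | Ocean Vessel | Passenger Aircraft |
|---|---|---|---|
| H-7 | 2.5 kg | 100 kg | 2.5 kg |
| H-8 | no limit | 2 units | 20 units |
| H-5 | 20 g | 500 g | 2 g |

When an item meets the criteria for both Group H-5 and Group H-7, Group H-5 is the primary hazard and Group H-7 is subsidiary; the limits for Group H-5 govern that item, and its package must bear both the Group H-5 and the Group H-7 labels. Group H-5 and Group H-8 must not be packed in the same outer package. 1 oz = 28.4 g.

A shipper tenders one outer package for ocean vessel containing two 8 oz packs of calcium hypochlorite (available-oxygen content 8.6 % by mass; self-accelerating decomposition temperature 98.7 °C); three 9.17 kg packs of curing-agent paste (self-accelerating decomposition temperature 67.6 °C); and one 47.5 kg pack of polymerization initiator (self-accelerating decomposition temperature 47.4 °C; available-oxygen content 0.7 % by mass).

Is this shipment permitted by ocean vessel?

With available-oxygen content 8.6 % by mass (> 4.5 % by mass), the calcium hypochlorite falls in Group H-5.
With self-accelerating decomposition temperature 67.6 °C (< 75 °C), the curing-agent paste falls in Group H-7.
Self-accelerating decomposition temperature 47.4 °C meets the Group H-7 criterion (Self-Reactive), so the polymerization initiator is Group H-7.
Group H-5 quantity: two 8 oz packs = 454.4 g.
That is within the Group H-5 ocean vessel limit of 500 g.
Total Group H-7: (three 9.17 kg packs = 27.51 kg) + 47.5 kg = 75.01 kg.
75.01 kg ≤ 100 kg (ocean vessel limit, Group H-7) — within limit.
The segregation rule (Group H-5 with Group H-8) does not apply to Group H-5 with Group H-7.
Every hazard group is within its ocean vessel limit and no segregation rule is violated.

Yes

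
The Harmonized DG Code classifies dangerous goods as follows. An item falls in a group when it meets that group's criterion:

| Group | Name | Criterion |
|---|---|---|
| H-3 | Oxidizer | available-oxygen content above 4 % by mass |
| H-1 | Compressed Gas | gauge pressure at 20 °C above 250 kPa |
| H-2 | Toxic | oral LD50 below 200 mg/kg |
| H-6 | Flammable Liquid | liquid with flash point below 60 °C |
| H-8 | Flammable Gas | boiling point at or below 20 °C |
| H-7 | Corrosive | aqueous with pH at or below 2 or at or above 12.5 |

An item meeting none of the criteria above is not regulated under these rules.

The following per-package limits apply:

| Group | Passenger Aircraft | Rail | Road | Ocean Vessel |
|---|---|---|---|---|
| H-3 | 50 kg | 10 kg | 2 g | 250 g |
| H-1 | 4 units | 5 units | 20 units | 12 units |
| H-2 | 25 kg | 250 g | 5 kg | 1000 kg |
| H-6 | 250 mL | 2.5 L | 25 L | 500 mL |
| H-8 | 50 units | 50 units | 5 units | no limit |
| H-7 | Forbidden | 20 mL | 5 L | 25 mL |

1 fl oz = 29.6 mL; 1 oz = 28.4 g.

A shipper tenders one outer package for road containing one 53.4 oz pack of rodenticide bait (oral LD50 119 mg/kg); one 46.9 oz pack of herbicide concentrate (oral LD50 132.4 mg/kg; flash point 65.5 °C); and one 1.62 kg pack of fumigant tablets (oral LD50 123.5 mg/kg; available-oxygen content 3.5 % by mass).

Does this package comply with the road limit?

Yes

With oral LD50 119 mg/kg (< 200 mg/kg), the rodenticide bait falls in Group H-2.
Herbicide concentrate: oral LD50 132.4 mg/kg < 200 mg/kg → Group H-2 (Toxic).
Fumigant tablets: oral LD50 123.5 mg/kg < 200 mg/kg → Group H-2 (Toxic).
Total Group H-2: (one 53.4 oz pack = 1516.56 g) + (one 46.9 oz pack = 1331.96 g) + 1.62 kg = 4468.52 g.
4468.52 g ≤ 5 kg (road limit, Group H-2) — within limit.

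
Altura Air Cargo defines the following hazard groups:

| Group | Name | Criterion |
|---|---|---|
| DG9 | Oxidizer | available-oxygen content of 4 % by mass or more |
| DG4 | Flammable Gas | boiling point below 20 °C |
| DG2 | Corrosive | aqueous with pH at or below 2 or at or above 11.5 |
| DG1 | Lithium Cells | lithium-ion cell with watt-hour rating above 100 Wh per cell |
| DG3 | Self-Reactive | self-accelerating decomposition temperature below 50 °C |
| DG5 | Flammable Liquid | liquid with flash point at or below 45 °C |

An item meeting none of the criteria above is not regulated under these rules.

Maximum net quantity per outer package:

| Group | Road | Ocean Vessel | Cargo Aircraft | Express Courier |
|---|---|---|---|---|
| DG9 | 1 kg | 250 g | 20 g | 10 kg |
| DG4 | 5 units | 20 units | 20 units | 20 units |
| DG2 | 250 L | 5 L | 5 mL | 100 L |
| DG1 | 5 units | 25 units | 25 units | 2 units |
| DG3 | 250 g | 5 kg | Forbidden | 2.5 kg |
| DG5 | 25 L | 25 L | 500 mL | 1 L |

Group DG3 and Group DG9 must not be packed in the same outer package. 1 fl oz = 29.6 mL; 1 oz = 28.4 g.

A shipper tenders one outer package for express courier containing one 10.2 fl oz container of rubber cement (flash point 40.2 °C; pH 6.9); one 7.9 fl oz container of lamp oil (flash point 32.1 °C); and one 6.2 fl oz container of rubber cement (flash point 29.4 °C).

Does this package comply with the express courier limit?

Yes

The rubber cement has flash point 40.2 °C, which is ≤ 45 °C, so it is Group DG5 (Flammable Liquid).
The lamp oil has flash point 32.1 °C, which is ≤ 45 °C, so it is Group DG5 (Flammable Liquid).
The rubber cement has flash point 29.4 °C, which is ≤ 45 °C, so it is Group DG5 (Flammable Liquid).
Total Group DG5: (one 10.2 fl oz container = 301.92 mL) + (one 7.9 fl oz container = 233.84 mL) + (one 6.2 fl oz container = 183.52 mL) = 719.28 mL.
719.28 mL is within the express courier limit of 1 L for Group DG5.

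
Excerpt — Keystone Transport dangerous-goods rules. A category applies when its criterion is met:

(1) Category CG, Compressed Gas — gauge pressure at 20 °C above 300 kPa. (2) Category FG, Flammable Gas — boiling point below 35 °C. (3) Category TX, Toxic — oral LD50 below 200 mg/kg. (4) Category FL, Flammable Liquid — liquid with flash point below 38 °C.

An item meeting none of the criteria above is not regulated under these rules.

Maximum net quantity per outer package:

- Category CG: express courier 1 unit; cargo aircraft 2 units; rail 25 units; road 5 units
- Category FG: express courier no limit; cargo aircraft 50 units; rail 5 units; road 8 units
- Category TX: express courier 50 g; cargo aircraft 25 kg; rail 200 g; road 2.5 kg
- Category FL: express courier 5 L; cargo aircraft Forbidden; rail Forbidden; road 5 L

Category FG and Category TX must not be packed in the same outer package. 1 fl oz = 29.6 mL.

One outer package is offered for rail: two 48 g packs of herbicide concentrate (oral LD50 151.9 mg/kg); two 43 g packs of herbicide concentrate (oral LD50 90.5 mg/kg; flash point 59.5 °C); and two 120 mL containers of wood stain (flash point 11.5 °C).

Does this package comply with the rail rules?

Oral LD50 151.9 mg/kg meets the Category TX criterion (Toxic), so the herbicide concentrate is Category TX.
With oral LD50 90.5 mg/kg (< 200 mg/kg), the herbicide concentrate falls in Category TX.
With flash point 11.5 °C (< 38 °C), the wood stain falls in Category FL.
Total Category TX: (two 48 g packs = 96 g) + (two 43 g packs = 86 g) = 182 g.
182 g ≤ 200 g (rail limit, Category TX) — within limit.
Category FL quantity: two 120 mL containers = 240 mL.
By rail, Category FL is Forbidden regardless of quantity.
The segregation rule (Category FG with Category TX) does not apply to Category TX with Category FL.

No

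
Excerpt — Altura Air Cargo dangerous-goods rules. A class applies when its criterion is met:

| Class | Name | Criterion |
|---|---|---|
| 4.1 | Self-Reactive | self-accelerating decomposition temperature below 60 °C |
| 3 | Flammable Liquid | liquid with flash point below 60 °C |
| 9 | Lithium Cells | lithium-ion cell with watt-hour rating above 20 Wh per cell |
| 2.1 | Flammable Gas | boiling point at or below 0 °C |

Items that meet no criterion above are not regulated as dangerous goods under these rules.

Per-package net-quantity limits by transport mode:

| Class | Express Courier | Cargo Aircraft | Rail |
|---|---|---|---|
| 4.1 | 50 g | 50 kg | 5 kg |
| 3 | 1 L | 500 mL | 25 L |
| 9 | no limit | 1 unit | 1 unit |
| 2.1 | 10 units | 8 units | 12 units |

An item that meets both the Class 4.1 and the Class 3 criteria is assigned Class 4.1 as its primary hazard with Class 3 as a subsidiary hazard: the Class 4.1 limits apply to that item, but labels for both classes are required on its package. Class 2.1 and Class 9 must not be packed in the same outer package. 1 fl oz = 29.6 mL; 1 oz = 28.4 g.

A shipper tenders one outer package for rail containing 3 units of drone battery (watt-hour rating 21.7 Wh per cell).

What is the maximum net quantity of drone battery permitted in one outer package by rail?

Watt-hour rating 21.7 Wh per cell meets the Class 9 criterion (Lithium Cells), so the drone battery is Class 9.
The rail limit for Class 9 is 1 unit.

1 unit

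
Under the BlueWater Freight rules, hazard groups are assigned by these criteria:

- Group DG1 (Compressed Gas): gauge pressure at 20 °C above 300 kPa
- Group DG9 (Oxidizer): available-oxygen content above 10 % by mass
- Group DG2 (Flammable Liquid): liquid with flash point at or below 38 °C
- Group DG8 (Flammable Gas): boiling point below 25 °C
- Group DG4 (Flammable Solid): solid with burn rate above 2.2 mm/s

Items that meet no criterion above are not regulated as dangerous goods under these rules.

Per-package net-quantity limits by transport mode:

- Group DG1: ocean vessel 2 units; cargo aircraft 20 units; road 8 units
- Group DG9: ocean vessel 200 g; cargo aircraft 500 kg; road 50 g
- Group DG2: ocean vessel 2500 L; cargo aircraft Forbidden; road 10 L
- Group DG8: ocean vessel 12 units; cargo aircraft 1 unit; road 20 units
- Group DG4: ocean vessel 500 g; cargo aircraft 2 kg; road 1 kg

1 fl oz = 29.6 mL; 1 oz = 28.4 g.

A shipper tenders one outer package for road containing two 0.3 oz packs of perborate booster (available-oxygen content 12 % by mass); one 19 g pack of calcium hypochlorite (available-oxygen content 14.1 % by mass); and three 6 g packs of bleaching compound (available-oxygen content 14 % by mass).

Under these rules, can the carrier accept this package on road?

With available-oxygen content 12 % by mass (> 10 % by mass), the perborate booster falls in Group DG9.
With available-oxygen content 14.1 % by mass (> 10 % by mass), the calcium hypochlorite falls in Group DG9.
Available-oxygen content 14 % by mass meets the Group DG9 criterion (Oxidizer), so the bleaching compound is Group DG9.
Group DG9 net quantity: (two 0.3 oz packs = 17.04 g) + 19 g + (three 6 g packs = 18 g) = 54.04 g.
That exceeds the Group DG9 road limit of 50 g.

No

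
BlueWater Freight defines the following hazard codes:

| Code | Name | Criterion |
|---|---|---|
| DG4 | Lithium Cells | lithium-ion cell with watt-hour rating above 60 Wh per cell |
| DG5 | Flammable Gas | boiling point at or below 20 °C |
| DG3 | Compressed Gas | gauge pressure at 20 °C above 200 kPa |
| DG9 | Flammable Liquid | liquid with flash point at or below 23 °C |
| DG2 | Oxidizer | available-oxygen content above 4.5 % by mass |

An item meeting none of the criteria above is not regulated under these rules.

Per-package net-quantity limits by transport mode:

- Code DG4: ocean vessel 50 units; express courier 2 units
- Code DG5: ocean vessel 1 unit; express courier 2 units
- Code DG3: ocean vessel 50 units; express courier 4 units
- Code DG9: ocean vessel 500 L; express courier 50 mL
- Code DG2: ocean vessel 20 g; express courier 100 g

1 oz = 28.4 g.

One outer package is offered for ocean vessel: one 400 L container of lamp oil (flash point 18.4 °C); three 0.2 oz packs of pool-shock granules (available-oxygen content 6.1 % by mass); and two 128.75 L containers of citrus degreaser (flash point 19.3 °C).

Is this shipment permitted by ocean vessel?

With flash point 18.4 °C (≤ 23 °C), the lamp oil falls in Code DG9.
Available-oxygen content 6.1 % by mass meets the Code DG2 criterion (Oxidizer), so the pool-shock granules are Code DG2.
The citrus degreaser has flash point 19.3 °C, which is ≤ 23 °C, so it is Code DG9 (Flammable Liquid).
Total Code DG9: 400 L + (two 128.75 L containers = 257.5 L) = 657.5 L.
657.5 L > 500 L (ocean vessel limit, Code DG9) — over the limit.
Code DG2 quantity: three 0.2 oz packs = 17.04 g.
That is within the Code DG2 ocean vessel limit of 20 g.

No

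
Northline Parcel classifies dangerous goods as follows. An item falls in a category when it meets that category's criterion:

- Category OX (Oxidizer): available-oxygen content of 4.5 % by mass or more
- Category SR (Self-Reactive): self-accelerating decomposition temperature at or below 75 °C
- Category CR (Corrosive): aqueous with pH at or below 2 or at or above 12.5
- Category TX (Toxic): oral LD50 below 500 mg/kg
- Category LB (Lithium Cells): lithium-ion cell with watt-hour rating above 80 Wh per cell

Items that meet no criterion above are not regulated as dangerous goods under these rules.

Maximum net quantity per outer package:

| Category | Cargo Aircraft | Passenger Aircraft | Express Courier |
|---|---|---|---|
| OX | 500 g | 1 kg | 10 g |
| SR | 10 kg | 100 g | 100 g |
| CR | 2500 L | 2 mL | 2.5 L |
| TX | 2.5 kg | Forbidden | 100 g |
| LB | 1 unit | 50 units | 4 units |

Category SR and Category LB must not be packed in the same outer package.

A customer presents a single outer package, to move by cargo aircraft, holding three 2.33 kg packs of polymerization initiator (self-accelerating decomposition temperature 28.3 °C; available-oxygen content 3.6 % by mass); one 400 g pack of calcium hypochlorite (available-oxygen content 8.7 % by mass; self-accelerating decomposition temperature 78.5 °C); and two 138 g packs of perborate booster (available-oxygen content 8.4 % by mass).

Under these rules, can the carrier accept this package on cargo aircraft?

Polymerization initiator: self-accelerating decomposition temperature 28.3 °C ≤ 75 °C → Category SR (Self-Reactive).
The calcium hypochlorite has available-oxygen content 8.7 % by mass, which is ≥ 4.5 % by mass, so it is Category OX (Oxidizer).
Available-oxygen content 8.4 % by mass meets the Category OX criterion (Oxidizer), so the perborate booster is Category OX.
Category OX net quantity: 400 g + (two 138 g packs = 276 g) = 676 g.
676 g exceeds the cargo aircraft limit of 500 g for Category OX.
Category SR quantity: three 2.33 kg packs = 6.99 kg.
6.99 kg is within the cargo aircraft limit of 10 kg for Category SR.
The segregation rule (Category SR with Category LB) does not apply to Category OX with Category SR.

No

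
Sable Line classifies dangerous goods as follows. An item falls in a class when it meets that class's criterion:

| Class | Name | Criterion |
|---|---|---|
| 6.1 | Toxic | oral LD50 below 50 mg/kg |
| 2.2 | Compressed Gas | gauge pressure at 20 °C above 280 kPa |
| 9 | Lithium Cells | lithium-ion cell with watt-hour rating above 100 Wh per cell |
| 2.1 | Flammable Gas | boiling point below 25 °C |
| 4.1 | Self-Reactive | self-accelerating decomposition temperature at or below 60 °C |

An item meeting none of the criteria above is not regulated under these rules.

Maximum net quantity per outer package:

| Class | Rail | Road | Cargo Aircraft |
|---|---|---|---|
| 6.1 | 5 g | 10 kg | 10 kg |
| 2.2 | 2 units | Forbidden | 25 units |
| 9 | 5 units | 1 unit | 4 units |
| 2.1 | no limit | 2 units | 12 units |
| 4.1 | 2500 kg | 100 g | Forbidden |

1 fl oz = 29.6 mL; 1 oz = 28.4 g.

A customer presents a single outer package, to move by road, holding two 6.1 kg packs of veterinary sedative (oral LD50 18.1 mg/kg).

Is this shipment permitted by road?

No

The veterinary sedative has oral LD50 18.1 mg/kg, which is < 50 mg/kg, so it is Class 6.1 (Toxic).
Class 6.1 quantity: two 6.1 kg packs = 12.2 kg.
12.2 kg > 10 kg (road limit, Class 6.1) — over the limit.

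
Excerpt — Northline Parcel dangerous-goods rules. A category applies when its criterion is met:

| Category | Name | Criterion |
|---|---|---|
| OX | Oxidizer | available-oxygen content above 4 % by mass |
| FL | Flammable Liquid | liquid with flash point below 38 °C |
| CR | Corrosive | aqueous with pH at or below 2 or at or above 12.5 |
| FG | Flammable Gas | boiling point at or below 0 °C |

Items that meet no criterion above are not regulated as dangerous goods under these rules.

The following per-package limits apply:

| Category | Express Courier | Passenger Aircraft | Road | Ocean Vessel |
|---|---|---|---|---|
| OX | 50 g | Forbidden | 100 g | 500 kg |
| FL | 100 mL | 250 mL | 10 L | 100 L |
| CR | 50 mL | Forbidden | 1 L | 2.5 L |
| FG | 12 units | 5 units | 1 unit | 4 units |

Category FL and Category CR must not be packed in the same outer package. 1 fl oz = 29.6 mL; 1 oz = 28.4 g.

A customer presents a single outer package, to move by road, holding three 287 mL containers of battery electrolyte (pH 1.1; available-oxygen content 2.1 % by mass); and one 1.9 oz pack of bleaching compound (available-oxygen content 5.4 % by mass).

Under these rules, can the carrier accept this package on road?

Yes

With pH 1.1 (≤ 2), the battery electrolyte falls in Category CR.
With available-oxygen content 5.4 % by mass (> 4 % by mass), the bleaching compound falls in Category OX.
Category CR quantity: three 287 mL containers = 861 mL.
That is within the Category CR road limit of 1 L.
Category OX quantity: one 1.9 oz pack = 53.96 g.
53.96 g is within the road limit of 100 g for Category OX.
The segregation rule (Category FL with Category CR) does not apply to Category CR with Category OX.
Every hazard category is within its road limit and no segregation rule is violated.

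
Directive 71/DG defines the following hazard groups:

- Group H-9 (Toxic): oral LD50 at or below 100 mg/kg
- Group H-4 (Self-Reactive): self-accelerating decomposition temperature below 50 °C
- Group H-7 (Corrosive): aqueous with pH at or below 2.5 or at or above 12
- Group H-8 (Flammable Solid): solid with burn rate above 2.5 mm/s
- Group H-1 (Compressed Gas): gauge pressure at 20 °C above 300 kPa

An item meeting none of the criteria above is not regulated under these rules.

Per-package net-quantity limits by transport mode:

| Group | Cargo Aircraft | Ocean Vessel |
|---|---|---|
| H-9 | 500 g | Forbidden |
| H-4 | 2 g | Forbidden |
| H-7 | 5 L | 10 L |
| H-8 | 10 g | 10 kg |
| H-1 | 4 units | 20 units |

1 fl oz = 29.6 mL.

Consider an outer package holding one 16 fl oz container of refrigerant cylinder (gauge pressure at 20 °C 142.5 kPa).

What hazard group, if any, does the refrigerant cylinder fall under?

gauge pressure at 20 °C 142.5 kPa is not above 300 kPa, so Group H-1 does not apply.
No criterion is met, so the item is not regulated.

Not regulated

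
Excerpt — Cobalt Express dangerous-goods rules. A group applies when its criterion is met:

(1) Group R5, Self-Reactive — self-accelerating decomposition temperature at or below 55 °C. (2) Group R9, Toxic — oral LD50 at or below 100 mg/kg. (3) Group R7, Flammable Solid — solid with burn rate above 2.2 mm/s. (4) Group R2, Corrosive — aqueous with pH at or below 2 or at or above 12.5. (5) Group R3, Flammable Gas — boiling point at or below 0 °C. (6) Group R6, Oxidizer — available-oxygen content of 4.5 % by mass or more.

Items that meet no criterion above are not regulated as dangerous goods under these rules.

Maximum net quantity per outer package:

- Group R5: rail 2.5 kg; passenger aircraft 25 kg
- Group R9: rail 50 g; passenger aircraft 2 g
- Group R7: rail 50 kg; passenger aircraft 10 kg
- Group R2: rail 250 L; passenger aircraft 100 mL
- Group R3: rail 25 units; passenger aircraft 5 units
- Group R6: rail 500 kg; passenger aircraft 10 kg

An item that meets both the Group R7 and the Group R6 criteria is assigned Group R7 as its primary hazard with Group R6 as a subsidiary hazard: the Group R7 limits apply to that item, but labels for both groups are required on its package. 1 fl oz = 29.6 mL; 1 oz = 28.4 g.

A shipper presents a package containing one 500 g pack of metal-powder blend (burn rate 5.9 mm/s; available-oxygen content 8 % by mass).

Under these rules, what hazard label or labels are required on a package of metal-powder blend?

Group R6 and R7

Metal-powder blend: burn rate 5.9 mm/s > 2.2 mm/s → Group R7 (Flammable Solid).
With available-oxygen content 8 % by mass (≥ 4.5 % by mass), the metal-powder blend falls in Group R6.
By the precedence rule Group R7 is primary and Group R6 is subsidiary, and that rule requires both labels on the package.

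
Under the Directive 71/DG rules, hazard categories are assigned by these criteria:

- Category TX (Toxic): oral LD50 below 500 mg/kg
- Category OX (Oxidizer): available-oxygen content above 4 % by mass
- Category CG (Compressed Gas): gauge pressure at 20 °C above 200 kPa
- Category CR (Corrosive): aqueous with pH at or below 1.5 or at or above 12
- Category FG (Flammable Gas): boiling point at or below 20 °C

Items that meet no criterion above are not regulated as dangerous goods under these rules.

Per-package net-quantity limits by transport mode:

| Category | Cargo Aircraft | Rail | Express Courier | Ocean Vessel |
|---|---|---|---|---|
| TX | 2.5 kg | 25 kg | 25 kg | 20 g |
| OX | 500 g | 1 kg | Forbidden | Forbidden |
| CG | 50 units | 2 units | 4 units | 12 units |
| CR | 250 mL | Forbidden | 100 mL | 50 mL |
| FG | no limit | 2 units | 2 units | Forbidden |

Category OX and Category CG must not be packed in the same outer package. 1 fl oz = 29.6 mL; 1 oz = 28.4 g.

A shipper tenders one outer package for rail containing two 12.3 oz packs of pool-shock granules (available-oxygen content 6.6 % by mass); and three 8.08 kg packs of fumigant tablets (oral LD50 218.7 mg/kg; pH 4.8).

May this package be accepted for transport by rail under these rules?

With available-oxygen content 6.6 % by mass (> 4 % by mass), the pool-shock granules fall in Category OX.
The fumigant tablets have oral LD50 218.7 mg/kg, which is < 500 mg/kg, so they are Category TX (Toxic).
Category OX quantity: two 12.3 oz packs = 698.64 g.
698.64 g ≤ 1 kg (rail limit, Category OX) — within limit.
Category TX quantity: three 8.08 kg packs = 24.24 kg.
That is within the Category TX rail limit of 25 kg.
The segregation rule (Category OX with Category CG) does not apply to Category OX with Category TX.
Every hazard category is within its rail limit and no segregation rule is violated.

Yes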